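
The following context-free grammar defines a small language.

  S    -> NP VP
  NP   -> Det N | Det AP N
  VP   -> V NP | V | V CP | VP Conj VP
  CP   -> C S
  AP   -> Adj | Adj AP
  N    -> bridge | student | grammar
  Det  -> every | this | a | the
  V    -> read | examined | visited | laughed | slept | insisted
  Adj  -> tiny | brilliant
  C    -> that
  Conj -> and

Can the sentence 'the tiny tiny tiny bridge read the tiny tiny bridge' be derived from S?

[S [NP [Det the] [AP [Adj tiny] [AP [Adj tiny] [AP [Adj tiny]]]] [N bridge]] [VP [V read] [NP [Det the] [AP [Adj tiny] [AP [Adj tiny]]] [N bridge]]]]
Every word is introduced by a lexical rule and the phrasal rules combine the resulting categories into a single S.

Grammatical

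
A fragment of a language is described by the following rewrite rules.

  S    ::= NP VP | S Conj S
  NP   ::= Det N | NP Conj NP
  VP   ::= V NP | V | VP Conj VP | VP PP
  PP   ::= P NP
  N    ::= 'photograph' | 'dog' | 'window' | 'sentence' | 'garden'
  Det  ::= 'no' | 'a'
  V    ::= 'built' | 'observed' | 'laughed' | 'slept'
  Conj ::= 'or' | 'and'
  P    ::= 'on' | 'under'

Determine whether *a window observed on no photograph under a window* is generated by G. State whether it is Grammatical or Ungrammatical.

Grammatical

[S [NP [Det a] [N window]] [VP [VP [VP [V observed]] [PP [P on] [NP [Det no] [N photograph]]]] [PP [P under] [NP [Det a] [N window]]]]]
Each bracket corresponds to one application of a listed rule, so the string is derivable from S.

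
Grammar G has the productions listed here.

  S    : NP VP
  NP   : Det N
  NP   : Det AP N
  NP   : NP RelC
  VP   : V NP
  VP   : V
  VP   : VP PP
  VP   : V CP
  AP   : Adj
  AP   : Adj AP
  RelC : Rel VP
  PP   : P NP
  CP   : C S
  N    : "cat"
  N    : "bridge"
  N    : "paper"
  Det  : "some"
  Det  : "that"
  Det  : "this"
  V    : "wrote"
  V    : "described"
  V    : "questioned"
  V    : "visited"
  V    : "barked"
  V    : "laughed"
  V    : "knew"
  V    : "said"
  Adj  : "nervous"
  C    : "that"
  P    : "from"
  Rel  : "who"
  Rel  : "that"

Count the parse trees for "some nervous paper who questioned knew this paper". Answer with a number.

[S [NP [NP [Det some] [AP [Adj nervous]] [N paper]] [RelC [Rel who] [VP [V questioned]]]] [VP [V knew] [NP [Det this] [N paper]]]]
No rule offers an alternative attachment or grouping for any span, so this is the only derivation.

1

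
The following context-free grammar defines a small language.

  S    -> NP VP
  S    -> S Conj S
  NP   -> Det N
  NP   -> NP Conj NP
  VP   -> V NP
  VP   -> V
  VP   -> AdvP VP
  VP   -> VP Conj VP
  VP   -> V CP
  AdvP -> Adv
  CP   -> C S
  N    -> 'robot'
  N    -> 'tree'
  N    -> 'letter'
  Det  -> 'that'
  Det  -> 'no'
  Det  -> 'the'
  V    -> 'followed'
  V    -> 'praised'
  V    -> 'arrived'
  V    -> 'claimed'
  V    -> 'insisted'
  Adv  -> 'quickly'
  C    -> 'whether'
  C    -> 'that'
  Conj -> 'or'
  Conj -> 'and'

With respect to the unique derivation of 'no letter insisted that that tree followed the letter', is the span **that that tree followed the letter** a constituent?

[S [NP [Det no] [N letter]] [VP [V insisted] [CP [C that] [S [NP [Det that] [N tree]] [VP [V followed] [NP [Det the] [N letter]]]]]]]
The words 'that that tree followed the letter' are exhaustively dominated by a single CP node (built by CP → C S), so they form a constituent.

Yes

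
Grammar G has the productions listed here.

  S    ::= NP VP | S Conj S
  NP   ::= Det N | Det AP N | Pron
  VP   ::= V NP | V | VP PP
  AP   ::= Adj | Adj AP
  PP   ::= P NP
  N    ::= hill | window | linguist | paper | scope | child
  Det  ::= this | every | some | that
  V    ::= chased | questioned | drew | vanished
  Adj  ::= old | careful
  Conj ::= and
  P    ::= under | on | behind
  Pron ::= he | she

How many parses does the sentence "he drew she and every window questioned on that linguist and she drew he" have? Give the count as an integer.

The two bracketings:
[S [S [NP [Pron he]] [VP [V drew] [NP [Pron she]]]] [Conj and] [S [S [NP [Det every] [N window]] [VP [VP [V questioned]] [PP [P on] [NP [Det that] [N linguist]]]]] [Conj and] [S [NP [Pron she]] [VP [V drew] [NP [Pron he]]]]]]
[S [S [S [NP [Pron he]] [VP [V drew] [NP [Pron she]]]] [Conj and] [S [NP [Det every] [N window]] [VP [VP [V questioned]] [PP [P on] [NP [Det that] [N linguist]]]]]] [Conj and] [S [NP [Pron she]] [VP [V drew] [NP [Pron he]]]]]
The trees differ in how a recursive rule is bracketed over the same span.

2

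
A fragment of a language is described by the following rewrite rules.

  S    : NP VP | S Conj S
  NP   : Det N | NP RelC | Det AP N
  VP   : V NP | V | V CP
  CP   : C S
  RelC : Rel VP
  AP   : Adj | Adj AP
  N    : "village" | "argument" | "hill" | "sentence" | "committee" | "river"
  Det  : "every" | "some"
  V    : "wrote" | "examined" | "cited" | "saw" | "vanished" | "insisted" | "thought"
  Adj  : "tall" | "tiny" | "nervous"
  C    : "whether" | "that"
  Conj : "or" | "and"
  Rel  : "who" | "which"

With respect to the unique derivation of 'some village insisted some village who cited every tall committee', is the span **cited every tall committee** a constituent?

Yes

[S [NP [Det some] [N village]] [VP [V insisted] [NP [NP [Det some] [N village]] [RelC [Rel who] [VP [V cited] [NP [Det every] [AP [Adj tall]] [N committee]]]]]]]
The words 'cited every tall committee' are exhaustively dominated by a single VP node (built by VP → V NP), so they form a constituent.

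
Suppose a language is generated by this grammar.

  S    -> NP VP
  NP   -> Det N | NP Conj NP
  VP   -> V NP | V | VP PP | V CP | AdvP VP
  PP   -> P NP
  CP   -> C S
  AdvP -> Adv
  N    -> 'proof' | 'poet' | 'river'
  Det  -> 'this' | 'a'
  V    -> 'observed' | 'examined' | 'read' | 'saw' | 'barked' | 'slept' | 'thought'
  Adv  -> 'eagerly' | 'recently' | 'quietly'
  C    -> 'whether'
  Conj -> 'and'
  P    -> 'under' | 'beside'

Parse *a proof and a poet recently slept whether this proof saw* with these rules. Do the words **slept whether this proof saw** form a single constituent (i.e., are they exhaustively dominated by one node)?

[S [NP [NP [Det a] [N proof]] [Conj and] [NP [Det a] [N poet]]] [VP [AdvP [Adv recently]] [VP [V slept] [CP [C whether] [S [NP [Det this] [N proof]] [VP [V saw]]]]]]]
The words 'slept whether this proof saw' are exhaustively dominated by a single VP node (built by VP → V CP), so they form a constituent.

Yes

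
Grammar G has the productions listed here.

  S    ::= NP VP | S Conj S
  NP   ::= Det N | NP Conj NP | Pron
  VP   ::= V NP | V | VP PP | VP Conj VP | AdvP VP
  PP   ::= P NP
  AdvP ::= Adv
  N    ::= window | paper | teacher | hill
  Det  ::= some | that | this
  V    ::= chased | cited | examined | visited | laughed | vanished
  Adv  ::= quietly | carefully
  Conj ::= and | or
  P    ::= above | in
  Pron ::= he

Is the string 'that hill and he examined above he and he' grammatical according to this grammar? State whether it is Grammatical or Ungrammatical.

Grammatical

[S [NP [NP [Det that] [N hill]] [Conj and] [NP [Pron he]]] [VP [VP [V examined]] [PP [P above] [NP [NP [Pron he]] [Conj and] [NP [Pron he]]]]]]
Every word is introduced by a lexical rule and the phrasal rules combine the resulting categories into a single S.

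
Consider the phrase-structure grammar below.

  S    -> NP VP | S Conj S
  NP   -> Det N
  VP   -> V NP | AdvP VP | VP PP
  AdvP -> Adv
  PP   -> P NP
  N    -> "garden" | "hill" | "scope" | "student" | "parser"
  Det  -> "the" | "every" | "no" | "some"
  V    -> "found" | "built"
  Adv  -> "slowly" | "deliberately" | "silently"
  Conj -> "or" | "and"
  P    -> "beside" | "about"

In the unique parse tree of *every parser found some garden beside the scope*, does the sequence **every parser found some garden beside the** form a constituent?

[S [NP [Det every] [N parser]] [VP [VP [V found] [NP [Det some] [N garden]]] [PP [P beside] [NP [Det the] [N scope]]]]]
The smallest constituent containing 'every parser found some garden beside the' is the S spanning 'every parser found some garden beside the scope'; no single node in the tree dominates exactly the given words.

No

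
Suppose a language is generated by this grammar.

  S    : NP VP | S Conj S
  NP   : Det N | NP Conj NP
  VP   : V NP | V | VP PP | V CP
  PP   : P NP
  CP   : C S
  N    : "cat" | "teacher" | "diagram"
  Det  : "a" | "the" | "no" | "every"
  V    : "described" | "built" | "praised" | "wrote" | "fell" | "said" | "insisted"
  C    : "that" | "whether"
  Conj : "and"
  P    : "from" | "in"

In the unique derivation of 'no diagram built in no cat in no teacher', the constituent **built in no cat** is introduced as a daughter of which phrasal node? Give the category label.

S
  NP
    Det: no
    N: diagram
  VP
    VP
      VP
        V: built
      PP
        P: in
        NP
          Det: no
          N: cat
    PP
      P: in
      NP
        Det: no
        N: teacher
The span 'built in no cat' is the VP node built by VP → VP PP.
Its mother is the VP built by VP → VP PP.

VP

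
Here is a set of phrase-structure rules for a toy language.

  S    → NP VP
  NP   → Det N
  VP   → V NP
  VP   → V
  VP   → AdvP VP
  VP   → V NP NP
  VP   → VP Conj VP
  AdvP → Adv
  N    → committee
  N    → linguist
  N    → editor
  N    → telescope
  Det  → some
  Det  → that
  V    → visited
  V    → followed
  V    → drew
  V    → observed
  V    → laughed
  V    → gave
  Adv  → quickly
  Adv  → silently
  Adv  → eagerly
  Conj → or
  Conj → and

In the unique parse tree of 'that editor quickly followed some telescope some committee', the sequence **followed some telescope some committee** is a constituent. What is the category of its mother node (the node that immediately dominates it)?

[S [NP [Det that] [N editor]] [VP [AdvP [Adv quickly]] [VP [V followed] [NP [Det some] [N telescope]] [NP [Det some] [N committee]]]]]
The span 'followed some telescope some committee' is the VP node built by VP → V NP NP.
Its mother is the VP built by VP → AdvP VP.

VP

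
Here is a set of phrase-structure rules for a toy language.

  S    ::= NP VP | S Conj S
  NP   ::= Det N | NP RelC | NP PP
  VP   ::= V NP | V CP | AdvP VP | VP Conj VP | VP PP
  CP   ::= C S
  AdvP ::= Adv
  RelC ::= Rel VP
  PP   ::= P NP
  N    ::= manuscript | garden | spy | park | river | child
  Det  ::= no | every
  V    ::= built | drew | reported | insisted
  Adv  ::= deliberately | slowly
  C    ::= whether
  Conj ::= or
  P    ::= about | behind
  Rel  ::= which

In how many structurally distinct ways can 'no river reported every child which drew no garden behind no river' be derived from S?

Two of the 4 distinct bracketings:
[S [NP [Det no] [N river]] [VP [V reported] [NP [NP [Det every] [N child]] [RelC [Rel which] [VP [V drew] [NP [NP [Det no] [N garden]] [PP [P behind] [NP [Det no] [N river]]]]]]]]]
[S [NP [Det no] [N river]] [VP [V reported] [NP [NP [Det every] [N child]] [RelC [Rel which] [VP [VP [V drew] [NP [Det no] [N garden]]] [PP [P behind] [NP [Det no] [N river]]]]]]]]
The difference turns on whether NP → NP PP is used at the relevant span, versus an alternative expansion of NP.

4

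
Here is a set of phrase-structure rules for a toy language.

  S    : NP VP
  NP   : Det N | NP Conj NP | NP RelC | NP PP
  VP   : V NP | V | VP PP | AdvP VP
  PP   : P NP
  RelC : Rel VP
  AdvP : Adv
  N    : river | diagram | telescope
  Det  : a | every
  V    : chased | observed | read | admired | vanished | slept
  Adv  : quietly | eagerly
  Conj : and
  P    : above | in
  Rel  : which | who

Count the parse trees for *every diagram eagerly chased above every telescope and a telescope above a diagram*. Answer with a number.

Two of the 7 distinct bracketings:
[S [NP [Det every] [N diagram]] [VP [VP [AdvP [Adv eagerly]] [VP [V chased]]] [PP [P above] [NP [NP [Det every] [N telescope]] [Conj and] [NP [NP [Det a] [N telescope]] [PP [P above] [NP [Det a] [N diagram]]]]]]]]
[S [NP [Det every] [N diagram]] [VP [VP [AdvP [Adv eagerly]] [VP [V chased]]] [PP [P above] [NP [NP [NP [Det every] [N telescope]] [Conj and] [NP [Det a] [N telescope]]] [PP [P above] [NP [Det a] [N diagram]]]]]]]
The trees differ in how a recursive rule is bracketed over the same span.

7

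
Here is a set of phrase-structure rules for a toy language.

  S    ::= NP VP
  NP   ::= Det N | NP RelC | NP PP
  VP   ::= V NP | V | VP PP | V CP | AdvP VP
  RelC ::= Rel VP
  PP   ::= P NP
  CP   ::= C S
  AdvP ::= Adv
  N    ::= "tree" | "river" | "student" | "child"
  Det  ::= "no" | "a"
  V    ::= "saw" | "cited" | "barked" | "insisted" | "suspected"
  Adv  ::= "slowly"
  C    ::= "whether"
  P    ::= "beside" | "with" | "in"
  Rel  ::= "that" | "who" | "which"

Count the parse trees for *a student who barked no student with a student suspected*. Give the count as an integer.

Two of the 3 distinct bracketings:
[S [NP [NP [Det a] [N student]] [RelC [Rel who] [VP [V barked] [NP [NP [Det no] [N student]] [PP [P with] [NP [Det a] [N student]]]]]]] [VP [V suspected]]]
[S [NP [NP [Det a] [N student]] [RelC [Rel who] [VP [VP [V barked] [NP [Det no] [N student]]] [PP [P with] [NP [Det a] [N student]]]]]] [VP [V suspected]]]
The difference turns on whether NP → NP PP is used at the relevant span, versus an alternative expansion of NP.

3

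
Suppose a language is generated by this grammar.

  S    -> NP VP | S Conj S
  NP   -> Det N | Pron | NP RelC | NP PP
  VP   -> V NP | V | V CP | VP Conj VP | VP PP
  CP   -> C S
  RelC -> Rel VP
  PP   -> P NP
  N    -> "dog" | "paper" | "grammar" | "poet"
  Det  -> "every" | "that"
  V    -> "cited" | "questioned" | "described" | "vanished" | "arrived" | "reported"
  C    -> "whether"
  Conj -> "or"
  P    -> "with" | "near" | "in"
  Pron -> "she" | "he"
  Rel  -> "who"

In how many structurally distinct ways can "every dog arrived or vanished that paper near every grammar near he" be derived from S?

9

Two of the 9 distinct bracketings:
[S [NP [Det every] [N dog]] [VP [VP [V arrived]] [Conj or] [VP [V vanished] [NP [NP [Det that] [N paper]] [PP [P near] [NP [NP [Det every] [N grammar]] [PP [P near] [NP [Pron he]]]]]]]]]
[S [NP [Det every] [N dog]] [VP [VP [V arrived]] [Conj or] [VP [V vanished] [NP [NP [NP [Det that] [N paper]] [PP [P near] [NP [Det every] [N grammar]]]] [PP [P near] [NP [Pron he]]]]]]]
The trees differ in how a recursive rule is bracketed over the same span.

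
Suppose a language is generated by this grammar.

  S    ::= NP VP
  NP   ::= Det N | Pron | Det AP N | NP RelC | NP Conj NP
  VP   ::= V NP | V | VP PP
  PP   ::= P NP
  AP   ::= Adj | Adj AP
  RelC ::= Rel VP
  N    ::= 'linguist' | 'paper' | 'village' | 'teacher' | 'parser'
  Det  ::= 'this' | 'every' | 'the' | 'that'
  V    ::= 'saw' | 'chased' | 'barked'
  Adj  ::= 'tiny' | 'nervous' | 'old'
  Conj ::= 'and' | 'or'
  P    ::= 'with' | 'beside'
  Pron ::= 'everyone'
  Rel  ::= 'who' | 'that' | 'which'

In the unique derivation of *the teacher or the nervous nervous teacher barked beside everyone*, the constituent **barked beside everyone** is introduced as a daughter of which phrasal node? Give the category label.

S

S
  NP
    NP
      Det: the
      N: teacher
    Conj: or
    NP
      Det: the
      AP
        Adj: nervous
        AP
          Adj: nervous
      N: teacher
  VP
    VP
      V: barked
    PP
      P: beside
      NP
        Pron: everyone
The span 'barked beside everyone' is the VP node built by VP → VP PP.
Its mother is the S built by S → NP VP.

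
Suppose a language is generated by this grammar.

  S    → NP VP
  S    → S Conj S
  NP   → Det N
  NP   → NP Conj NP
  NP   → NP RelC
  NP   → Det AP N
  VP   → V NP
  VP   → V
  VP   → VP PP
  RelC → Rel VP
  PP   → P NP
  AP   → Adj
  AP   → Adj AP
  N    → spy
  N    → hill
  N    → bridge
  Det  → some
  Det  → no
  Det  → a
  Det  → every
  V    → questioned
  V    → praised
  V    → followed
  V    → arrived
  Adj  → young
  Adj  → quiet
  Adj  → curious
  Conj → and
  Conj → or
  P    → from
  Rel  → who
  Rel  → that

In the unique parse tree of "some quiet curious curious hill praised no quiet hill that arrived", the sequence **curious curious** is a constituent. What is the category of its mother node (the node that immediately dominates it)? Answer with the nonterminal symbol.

AP

[S [NP [Det some] [AP [Adj quiet] [AP [Adj curious] [AP [Adj curious]]]] [N hill]] [VP [V praised] [NP [NP [Det no] [AP [Adj quiet]] [N hill]] [RelC [Rel that] [VP [V arrived]]]]]]
The span 'curious curious' is the AP node built by AP → Adj AP.
Its mother is the AP built by AP → Adj AP.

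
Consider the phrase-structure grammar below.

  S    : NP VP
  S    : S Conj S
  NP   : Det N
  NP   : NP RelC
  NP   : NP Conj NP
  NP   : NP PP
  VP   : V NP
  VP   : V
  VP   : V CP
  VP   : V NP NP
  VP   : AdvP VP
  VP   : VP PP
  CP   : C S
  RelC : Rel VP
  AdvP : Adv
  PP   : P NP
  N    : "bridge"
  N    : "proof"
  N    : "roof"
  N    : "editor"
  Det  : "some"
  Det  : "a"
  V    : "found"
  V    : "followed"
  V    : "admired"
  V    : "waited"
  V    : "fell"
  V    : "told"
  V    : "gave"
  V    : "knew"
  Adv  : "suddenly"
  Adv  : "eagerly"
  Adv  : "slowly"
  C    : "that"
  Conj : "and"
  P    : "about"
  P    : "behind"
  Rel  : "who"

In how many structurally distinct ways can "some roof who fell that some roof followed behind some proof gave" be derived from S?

Two of the 3 distinct bracketings:
[S [NP [NP [Det some] [N roof]] [RelC [Rel who] [VP [V fell] [CP [C that] [S [NP [Det some] [N roof]] [VP [VP [V followed]] [PP [P behind] [NP [Det some] [N proof]]]]]]]]] [VP [V gave]]]
[S [NP [NP [Det some] [N roof]] [RelC [Rel who] [VP [VP [V fell] [CP [C that] [S [NP [Det some] [N roof]] [VP [V followed]]]]] [PP [P behind] [NP [Det some] [N proof]]]]]] [VP [V gave]]]
The trees differ in how a recursive rule is bracketed over the same span.

3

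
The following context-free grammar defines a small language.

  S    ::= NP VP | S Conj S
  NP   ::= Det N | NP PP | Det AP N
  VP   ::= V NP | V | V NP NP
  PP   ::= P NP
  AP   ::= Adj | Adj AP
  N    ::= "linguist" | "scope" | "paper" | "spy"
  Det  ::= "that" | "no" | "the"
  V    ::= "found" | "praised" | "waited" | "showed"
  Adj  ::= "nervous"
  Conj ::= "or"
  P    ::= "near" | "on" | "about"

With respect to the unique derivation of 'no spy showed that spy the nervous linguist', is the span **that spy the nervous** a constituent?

No

[S [NP [Det no] [N spy]] [VP [V showed] [NP [Det that] [N spy]] [NP [Det the] [AP [Adj nervous]] [N linguist]]]]
The smallest constituent containing 'that spy the nervous' is the VP spanning 'showed that spy the nervous linguist'; no single node in the tree dominates exactly the given words.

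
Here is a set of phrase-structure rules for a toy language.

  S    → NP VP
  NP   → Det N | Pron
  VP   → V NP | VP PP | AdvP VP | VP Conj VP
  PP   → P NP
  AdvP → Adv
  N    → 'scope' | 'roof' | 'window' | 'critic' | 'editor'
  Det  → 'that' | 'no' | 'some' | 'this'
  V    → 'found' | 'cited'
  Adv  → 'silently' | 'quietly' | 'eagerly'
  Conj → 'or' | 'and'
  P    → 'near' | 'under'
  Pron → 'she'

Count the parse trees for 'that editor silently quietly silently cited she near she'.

4

Two of the 4 distinct bracketings:
[S [NP [Det that] [N editor]] [VP [VP [AdvP [Adv silently]] [VP [AdvP [Adv quietly]] [VP [AdvP [Adv silently]] [VP [V cited] [NP [Pron she]]]]]] [PP [P near] [NP [Pron she]]]]]
[S [NP [Det that] [N editor]] [VP [AdvP [Adv silently]] [VP [VP [AdvP [Adv quietly]] [VP [AdvP [Adv silently]] [VP [V cited] [NP [Pron she]]]]] [PP [P near] [NP [Pron she]]]]]]
The trees differ in how a recursive rule is bracketed over the same span.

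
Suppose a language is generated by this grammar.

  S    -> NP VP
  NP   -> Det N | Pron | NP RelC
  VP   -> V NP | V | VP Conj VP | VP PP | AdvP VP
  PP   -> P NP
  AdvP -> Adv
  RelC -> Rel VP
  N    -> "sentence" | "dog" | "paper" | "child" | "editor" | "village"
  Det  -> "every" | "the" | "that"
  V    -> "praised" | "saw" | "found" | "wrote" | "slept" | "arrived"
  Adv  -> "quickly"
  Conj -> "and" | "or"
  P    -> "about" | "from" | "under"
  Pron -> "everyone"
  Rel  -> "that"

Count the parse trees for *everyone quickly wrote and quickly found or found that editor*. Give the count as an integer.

Two of the 7 distinct bracketings:
[S [NP [Pron everyone]] [VP [VP [AdvP [Adv quickly]] [VP [V wrote]]] [Conj and] [VP [VP [AdvP [Adv quickly]] [VP [V found]]] [Conj or] [VP [V found] [NP [Det that] [N editor]]]]]]
[S [NP [Pron everyone]] [VP [VP [AdvP [Adv quickly]] [VP [V wrote]]] [Conj and] [VP [AdvP [Adv quickly]] [VP [VP [V found]] [Conj or] [VP [V found] [NP [Det that] [N editor]]]]]]]
The trees differ in how a recursive rule is bracketed over the same span.

7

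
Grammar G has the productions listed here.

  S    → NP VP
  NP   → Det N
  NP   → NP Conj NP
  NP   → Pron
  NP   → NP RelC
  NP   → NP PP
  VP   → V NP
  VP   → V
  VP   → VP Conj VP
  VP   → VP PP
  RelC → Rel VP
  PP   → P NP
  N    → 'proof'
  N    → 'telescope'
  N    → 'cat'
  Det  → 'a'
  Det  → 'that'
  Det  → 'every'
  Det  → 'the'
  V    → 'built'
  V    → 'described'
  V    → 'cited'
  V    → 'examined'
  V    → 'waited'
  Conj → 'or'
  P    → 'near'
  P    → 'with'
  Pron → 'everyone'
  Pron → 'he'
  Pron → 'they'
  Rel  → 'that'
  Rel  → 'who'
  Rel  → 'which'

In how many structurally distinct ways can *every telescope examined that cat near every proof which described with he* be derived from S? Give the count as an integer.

Two of the 10 distinct bracketings:
[S [NP [Det every] [N telescope]] [VP [V examined] [NP [NP [NP [Det that] [N cat]] [PP [P near] [NP [Det every] [N proof]]]] [RelC [Rel which] [VP [VP [V described]] [PP [P with] [NP [Pron he]]]]]]]]
[S [NP [Det every] [N telescope]] [VP [V examined] [NP [NP [Det that] [N cat]] [PP [P near] [NP [NP [Det every] [N proof]] [RelC [Rel which] [VP [VP [V described]] [PP [P with] [NP [Pron he]]]]]]]]]]
The trees differ in how a recursive rule is bracketed over the same span.

10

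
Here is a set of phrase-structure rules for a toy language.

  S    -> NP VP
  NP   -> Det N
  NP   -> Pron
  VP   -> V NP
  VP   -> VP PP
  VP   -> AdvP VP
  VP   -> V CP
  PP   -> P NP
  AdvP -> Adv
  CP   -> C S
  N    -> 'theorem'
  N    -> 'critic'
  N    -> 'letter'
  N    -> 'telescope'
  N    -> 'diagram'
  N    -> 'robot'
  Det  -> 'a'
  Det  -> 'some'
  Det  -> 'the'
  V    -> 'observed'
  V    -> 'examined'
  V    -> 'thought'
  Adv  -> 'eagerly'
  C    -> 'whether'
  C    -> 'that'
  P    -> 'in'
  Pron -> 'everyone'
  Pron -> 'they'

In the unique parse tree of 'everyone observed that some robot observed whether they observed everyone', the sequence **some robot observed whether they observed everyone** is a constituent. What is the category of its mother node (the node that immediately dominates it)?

S
  NP
    Pron: everyone
  VP
    V: observed
    CP
      C: that
      S
        NP
          Det: some
          N: robot
        VP
          V: observed
          CP
            C: whether
            S
              NP
                Pron: they
              VP
                V: observed
                NP
                  Pron: everyone
The span 'some robot observed whether they observed everyone' is the S node built by S → NP VP.
Its mother is the CP built by CP → C S.

CP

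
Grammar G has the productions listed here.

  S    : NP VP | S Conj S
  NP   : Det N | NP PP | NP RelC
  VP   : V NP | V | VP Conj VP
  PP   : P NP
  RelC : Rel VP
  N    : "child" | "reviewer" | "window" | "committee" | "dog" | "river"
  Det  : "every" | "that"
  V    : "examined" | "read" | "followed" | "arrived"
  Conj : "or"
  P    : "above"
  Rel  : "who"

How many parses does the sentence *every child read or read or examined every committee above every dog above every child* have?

4

Two of the 4 distinct bracketings:
[S [NP [Det every] [N child]] [VP [VP [V read]] [Conj or] [VP [VP [V read]] [Conj or] [VP [V examined] [NP [NP [Det every] [N committee]] [PP [P above] [NP [NP [Det every] [N dog]] [PP [P above] [NP [Det every] [N child]]]]]]]]]]
[S [NP [Det every] [N child]] [VP [VP [V read]] [Conj or] [VP [VP [V read]] [Conj or] [VP [V examined] [NP [NP [NP [Det every] [N committee]] [PP [P above] [NP [Det every] [N dog]]]] [PP [P above] [NP [Det every] [N child]]]]]]]]
The trees differ in how a recursive rule is bracketed over the same span.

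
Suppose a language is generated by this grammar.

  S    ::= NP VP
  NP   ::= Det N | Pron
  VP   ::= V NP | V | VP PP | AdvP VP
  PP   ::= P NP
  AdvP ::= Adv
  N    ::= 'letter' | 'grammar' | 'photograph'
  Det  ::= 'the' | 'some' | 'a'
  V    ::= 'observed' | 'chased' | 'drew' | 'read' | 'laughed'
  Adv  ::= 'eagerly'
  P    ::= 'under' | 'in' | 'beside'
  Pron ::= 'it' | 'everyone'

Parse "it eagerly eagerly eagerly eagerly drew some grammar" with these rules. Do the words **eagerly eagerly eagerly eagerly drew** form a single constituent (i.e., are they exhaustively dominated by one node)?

[S [NP [Pron it]] [VP [AdvP [Adv eagerly]] [VP [AdvP [Adv eagerly]] [VP [AdvP [Adv eagerly]] [VP [AdvP [Adv eagerly]] [VP [V drew] [NP [Det some] [N grammar]]]]]]]]
The smallest constituent containing 'eagerly eagerly eagerly eagerly drew' is the VP spanning 'eagerly eagerly eagerly eagerly drew some grammar'; no single node in the tree dominates exactly the given words.

No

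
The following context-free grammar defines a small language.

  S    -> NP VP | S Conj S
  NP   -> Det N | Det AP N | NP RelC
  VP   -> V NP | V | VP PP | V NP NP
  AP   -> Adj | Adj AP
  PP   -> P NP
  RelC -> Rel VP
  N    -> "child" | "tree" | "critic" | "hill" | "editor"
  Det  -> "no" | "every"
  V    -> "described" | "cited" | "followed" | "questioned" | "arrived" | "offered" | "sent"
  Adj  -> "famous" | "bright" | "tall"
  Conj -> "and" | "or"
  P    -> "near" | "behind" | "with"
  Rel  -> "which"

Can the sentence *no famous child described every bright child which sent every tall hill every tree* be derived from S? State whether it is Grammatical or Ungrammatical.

Grammatical

[S [NP [Det no] [AP [Adj famous]] [N child]] [VP [V described] [NP [NP [Det every] [AP [Adj bright]] [N child]] [RelC [Rel which] [VP [V sent] [NP [Det every] [AP [Adj tall]] [N hill]] [NP [Det every] [N tree]]]]]]]
The bracketing above is licensed at every node by one of the given productions, with S at the root.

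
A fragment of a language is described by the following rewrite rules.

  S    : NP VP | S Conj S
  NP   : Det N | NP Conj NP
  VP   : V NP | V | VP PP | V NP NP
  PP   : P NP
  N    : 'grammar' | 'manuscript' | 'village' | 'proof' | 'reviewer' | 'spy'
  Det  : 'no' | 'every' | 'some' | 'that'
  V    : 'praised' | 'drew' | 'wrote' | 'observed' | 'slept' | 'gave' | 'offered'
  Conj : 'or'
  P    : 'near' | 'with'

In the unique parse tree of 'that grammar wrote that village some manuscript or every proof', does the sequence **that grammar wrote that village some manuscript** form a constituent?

No

[S [NP [Det that] [N grammar]] [VP [V wrote] [NP [Det that] [N village]] [NP [NP [Det some] [N manuscript]] [Conj or] [NP [Det every] [N proof]]]]]
The smallest constituent containing 'that grammar wrote that village some manuscript' is the S spanning 'that grammar wrote that village some manuscript or every proof'; no single node in the tree dominates exactly the given words.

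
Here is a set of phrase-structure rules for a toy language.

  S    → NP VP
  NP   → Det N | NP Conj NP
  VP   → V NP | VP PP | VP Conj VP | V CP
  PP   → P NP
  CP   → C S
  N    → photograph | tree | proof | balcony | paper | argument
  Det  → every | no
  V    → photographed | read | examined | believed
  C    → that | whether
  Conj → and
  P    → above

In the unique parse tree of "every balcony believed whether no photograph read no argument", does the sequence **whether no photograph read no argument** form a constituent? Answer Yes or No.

Yes

[S [NP [Det every] [N balcony]] [VP [V believed] [CP [C whether] [S [NP [Det no] [N photograph]] [VP [V read] [NP [Det no] [N argument]]]]]]]
The words 'whether no photograph read no argument' are exhaustively dominated by a single CP node (built by CP → C S), so they form a constituent.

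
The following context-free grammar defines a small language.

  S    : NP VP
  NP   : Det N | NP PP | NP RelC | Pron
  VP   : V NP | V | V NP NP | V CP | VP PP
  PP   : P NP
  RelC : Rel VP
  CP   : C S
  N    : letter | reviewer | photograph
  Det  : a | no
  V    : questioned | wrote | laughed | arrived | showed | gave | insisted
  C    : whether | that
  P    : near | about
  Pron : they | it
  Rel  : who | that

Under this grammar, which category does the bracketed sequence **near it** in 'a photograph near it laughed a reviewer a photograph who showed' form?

S
  NP
    NP
      Det: a
      N: photograph
    PP
      P: near
      NP
        Pron: it
  VP
    V: laughed
    NP
      Det: a
      N: reviewer
    NP
      NP
        Det: a
        N: photograph
      RelC
        Rel: who
        VP
          V: showed
The span 'near it' is the PP node built by PP → P NP.

PP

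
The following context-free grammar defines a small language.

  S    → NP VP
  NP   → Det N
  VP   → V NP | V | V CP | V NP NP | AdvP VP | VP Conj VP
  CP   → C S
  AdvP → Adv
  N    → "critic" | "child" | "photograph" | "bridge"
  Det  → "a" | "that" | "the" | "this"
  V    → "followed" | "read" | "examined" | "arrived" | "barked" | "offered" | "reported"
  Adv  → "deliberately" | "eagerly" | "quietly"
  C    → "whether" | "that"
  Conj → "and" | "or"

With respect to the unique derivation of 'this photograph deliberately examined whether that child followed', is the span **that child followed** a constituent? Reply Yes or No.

Yes

[S [NP [Det this] [N photograph]] [VP [AdvP [Adv deliberately]] [VP [V examined] [CP [C whether] [S [NP [Det that] [N child]] [VP [V followed]]]]]]]
The words 'that child followed' are exhaustively dominated by a single S node (built by S → NP VP), so they form a constituent.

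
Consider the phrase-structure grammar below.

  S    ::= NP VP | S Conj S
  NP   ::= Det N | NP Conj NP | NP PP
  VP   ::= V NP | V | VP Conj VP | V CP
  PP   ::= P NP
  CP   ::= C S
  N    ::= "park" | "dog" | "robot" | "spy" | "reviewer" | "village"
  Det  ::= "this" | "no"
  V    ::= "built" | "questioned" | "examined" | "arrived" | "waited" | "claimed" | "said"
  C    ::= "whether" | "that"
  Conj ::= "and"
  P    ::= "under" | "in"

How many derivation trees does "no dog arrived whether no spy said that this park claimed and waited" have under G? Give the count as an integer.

3

Two of the 3 distinct bracketings:
[S [NP [Det no] [N dog]] [VP [VP [V arrived] [CP [C whether] [S [NP [Det no] [N spy]] [VP [V said] [CP [C that] [S [NP [Det this] [N park]] [VP [V claimed]]]]]]]] [Conj and] [VP [V waited]]]]
[S [NP [Det no] [N dog]] [VP [V arrived] [CP [C whether] [S [NP [Det no] [N spy]] [VP [VP [V said] [CP [C that] [S [NP [Det this] [N park]] [VP [V claimed]]]]] [Conj and] [VP [V waited]]]]]]]
The trees differ in how a recursive rule is bracketed over the same span.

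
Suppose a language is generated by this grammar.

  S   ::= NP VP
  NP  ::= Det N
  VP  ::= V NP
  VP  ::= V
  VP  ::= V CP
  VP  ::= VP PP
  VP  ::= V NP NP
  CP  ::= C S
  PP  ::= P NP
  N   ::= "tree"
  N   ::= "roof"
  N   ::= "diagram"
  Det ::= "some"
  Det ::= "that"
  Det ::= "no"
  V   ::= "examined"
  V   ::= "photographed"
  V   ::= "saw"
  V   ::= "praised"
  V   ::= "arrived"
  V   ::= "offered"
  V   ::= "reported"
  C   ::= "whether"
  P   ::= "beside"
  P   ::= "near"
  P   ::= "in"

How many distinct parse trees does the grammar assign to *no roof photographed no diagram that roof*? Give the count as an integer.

[S [NP [Det no] [N roof]] [VP [V photographed] [NP [Det no] [N diagram]] [NP [Det that] [N roof]]]]
No rule offers an alternative attachment or grouping for any span, so this is the only derivation.

1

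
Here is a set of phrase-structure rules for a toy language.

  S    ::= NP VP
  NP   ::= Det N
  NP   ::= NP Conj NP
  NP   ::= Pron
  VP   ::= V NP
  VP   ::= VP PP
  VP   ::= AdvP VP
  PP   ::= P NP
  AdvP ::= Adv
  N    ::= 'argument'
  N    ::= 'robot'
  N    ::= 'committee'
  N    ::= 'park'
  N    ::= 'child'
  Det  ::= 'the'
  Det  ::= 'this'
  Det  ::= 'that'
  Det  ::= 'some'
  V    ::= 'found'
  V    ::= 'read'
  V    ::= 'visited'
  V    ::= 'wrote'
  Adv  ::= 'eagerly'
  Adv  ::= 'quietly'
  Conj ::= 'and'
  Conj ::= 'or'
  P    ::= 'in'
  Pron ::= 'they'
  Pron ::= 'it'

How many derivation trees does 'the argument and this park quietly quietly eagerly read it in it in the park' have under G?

Two of the 10 distinct bracketings:
[S [NP [NP [Det the] [N argument]] [Conj and] [NP [Det this] [N park]]] [VP [VP [VP [AdvP [Adv quietly]] [VP [AdvP [Adv quietly]] [VP [AdvP [Adv eagerly]] [VP [V read] [NP [Pron it]]]]]] [PP [P in] [NP [Pron it]]]] [PP [P in] [NP [Det the] [N park]]]]]
[S [NP [NP [Det the] [N argument]] [Conj and] [NP [Det this] [N park]]] [VP [VP [AdvP [Adv quietly]] [VP [VP [AdvP [Adv quietly]] [VP [AdvP [Adv eagerly]] [VP [V read] [NP [Pron it]]]]] [PP [P in] [NP [Pron it]]]]] [PP [P in] [NP [Det the] [N park]]]]]
The trees differ in how a recursive rule is bracketed over the same span.

10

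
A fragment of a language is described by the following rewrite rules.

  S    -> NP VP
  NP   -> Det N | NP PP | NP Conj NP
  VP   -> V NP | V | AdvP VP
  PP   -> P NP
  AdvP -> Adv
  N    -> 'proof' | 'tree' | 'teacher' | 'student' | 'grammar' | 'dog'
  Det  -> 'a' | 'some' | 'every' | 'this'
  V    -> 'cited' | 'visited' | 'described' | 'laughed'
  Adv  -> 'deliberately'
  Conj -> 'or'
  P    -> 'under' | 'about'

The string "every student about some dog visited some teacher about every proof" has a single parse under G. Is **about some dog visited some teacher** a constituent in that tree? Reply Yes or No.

[S [NP [NP [Det every] [N student]] [PP [P about] [NP [Det some] [N dog]]]] [VP [V visited] [NP [NP [Det some] [N teacher]] [PP [P about] [NP [Det every] [N proof]]]]]]
The smallest constituent containing 'about some dog visited some teacher' is the S spanning 'every student about some dog visited some teacher about every proof'; no single node in the tree dominates exactly the given words.

No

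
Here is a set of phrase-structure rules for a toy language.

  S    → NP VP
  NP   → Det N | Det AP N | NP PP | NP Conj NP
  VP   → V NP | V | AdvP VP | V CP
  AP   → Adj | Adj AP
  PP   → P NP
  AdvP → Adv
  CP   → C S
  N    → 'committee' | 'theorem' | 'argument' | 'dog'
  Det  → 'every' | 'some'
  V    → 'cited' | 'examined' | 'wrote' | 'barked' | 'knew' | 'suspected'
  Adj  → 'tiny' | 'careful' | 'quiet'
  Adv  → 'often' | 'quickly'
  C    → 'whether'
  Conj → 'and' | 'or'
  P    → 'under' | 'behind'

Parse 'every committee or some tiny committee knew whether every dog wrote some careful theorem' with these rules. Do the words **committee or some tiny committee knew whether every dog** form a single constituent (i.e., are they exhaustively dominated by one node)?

[S [NP [NP [Det every] [N committee]] [Conj or] [NP [Det some] [AP [Adj tiny]] [N committee]]] [VP [V knew] [CP [C whether] [S [NP [Det every] [N dog]] [VP [V wrote] [NP [Det some] [AP [Adj careful]] [N theorem]]]]]]]
The smallest constituent containing 'committee or some tiny committee knew whether every dog' is the S spanning 'every committee or some tiny committee knew whether every dog wrote some careful theorem'; no single node in the tree dominates exactly the given words.

No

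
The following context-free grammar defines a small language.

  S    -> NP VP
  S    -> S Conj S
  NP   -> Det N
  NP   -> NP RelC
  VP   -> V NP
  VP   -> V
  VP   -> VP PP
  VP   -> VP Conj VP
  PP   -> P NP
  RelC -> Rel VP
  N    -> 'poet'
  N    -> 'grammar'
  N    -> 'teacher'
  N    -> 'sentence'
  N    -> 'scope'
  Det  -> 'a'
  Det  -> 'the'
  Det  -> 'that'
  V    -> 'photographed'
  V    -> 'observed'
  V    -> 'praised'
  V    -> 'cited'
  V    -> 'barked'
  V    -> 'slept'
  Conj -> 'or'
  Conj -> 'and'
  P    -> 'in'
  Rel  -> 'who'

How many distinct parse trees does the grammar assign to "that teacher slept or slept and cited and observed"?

Two of the 5 distinct bracketings:
[S [NP [Det that] [N teacher]] [VP [VP [V slept]] [Conj or] [VP [VP [V slept]] [Conj and] [VP [VP [V cited]] [Conj and] [VP [V observed]]]]]]
[S [NP [Det that] [N teacher]] [VP [VP [V slept]] [Conj or] [VP [VP [VP [V slept]] [Conj and] [VP [V cited]]] [Conj and] [VP [V observed]]]]]
The trees differ in how a recursive rule is bracketed over the same span.

5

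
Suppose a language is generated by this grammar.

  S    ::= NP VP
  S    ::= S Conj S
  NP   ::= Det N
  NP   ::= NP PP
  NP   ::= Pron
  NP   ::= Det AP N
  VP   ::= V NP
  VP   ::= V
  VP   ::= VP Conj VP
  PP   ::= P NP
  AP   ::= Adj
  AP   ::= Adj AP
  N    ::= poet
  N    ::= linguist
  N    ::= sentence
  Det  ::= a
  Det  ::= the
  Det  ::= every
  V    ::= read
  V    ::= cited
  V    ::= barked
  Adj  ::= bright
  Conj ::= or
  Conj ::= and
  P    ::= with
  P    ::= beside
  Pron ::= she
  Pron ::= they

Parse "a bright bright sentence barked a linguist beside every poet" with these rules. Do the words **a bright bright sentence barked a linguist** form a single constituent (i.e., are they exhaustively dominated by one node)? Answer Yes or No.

No

[S [NP [Det a] [AP [Adj bright] [AP [Adj bright]]] [N sentence]] [VP [V barked] [NP [NP [Det a] [N linguist]] [PP [P beside] [NP [Det every] [N poet]]]]]]
The smallest constituent containing 'a bright bright sentence barked a linguist' is the S spanning 'a bright bright sentence barked a linguist beside every poet'; no single node in the tree dominates exactly the given words.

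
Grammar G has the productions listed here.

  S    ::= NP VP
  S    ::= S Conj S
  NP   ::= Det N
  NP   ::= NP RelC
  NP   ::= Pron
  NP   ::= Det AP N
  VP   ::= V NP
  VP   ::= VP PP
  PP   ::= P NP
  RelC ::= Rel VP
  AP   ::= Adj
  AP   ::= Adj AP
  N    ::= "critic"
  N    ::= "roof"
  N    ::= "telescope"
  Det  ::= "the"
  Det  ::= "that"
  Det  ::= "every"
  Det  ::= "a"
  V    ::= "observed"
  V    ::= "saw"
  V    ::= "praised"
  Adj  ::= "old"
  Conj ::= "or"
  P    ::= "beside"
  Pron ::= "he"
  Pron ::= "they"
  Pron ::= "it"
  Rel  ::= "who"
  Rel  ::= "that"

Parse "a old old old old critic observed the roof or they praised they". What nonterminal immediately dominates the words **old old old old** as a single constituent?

S
  S
    NP
      Det: a
      AP
        Adj: old
        AP
          Adj: old
          AP
            Adj: old
            AP
              Adj: old
      N: critic
    VP
      V: observed
      NP
        Det: the
        N: roof
  Conj: or
  S
    NP
      Pron: they
    VP
      V: praised
      NP
        Pron: they
The span 'old old old old' is the AP node built by AP → Adj AP.

AP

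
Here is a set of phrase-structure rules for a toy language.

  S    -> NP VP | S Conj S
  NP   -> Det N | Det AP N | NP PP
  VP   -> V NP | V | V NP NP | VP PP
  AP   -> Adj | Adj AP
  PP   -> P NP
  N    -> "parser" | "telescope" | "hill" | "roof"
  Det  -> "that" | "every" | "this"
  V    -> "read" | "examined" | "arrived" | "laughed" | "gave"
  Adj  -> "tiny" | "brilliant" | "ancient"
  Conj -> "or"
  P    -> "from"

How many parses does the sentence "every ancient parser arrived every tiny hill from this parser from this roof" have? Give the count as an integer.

5

Two of the 5 distinct bracketings:
[S [NP [Det every] [AP [Adj ancient]] [N parser]] [VP [V arrived] [NP [NP [Det every] [AP [Adj tiny]] [N hill]] [PP [P from] [NP [NP [Det this] [N parser]] [PP [P from] [NP [Det this] [N roof]]]]]]]]
[S [NP [Det every] [AP [Adj ancient]] [N parser]] [VP [V arrived] [NP [NP [NP [Det every] [AP [Adj tiny]] [N hill]] [PP [P from] [NP [Det this] [N parser]]]] [PP [P from] [NP [Det this] [N roof]]]]]]
The trees differ in how a recursive rule is bracketed over the same span.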